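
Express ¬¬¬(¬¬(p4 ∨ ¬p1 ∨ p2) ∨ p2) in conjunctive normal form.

¬p4 ∧ p1 ∧ ¬p2

¬¬¬(¬¬(p4 ∨ ¬p1 ∨ p2) ∨ p2)
≡ ¬(¬¬(p4 ∨ ¬p1 ∨ p2) ∨ p2)   [double negation]
≡ ¬¬¬(p4 ∨ ¬p1 ∨ p2) ∧ ¬p2   [De Morgan]
≡ ¬(p4 ∨ ¬p1 ∨ p2) ∧ ¬p2   [double negation]
≡ ¬p4 ∧ ¬¬p1 ∧ ¬p2 ∧ ¬p2   [De Morgan]
≡ ¬p4 ∧ p1 ∧ ¬p2 ∧ ¬p2   [double negation]
≡ ¬p4 ∧ p1 ∧ ¬p2   [simplify]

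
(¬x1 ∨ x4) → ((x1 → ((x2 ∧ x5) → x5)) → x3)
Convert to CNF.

(¬x1 ∨ x4) → ((x1 → ((x2 ∧ x5) → x5)) → x3)
≡ ¬(¬x1 ∨ x4) ∨ ((x1 → ((x2 ∧ x5) → x5)) → x3)   [eliminate →]
≡ ¬(¬x1 ∨ x4) ∨ ¬(x1 → ((x2 ∧ x5) → x5)) ∨ x3   [eliminate →]
≡ ¬(¬x1 ∨ x4) ∨ ¬(¬x1 ∨ ((x2 ∧ x5) → x5)) ∨ x3   [eliminate →]
≡ ¬(¬x1 ∨ x4) ∨ ¬(¬x1 ∨ ¬(x2 ∧ x5) ∨ x5) ∨ x3   [eliminate →]
≡ (¬¬x1 ∧ ¬x4) ∨ ¬(¬x1 ∨ ¬(x2 ∧ x5) ∨ x5) ∨ x3   [De Morgan]
≡ (x1 ∧ ¬x4) ∨ ¬(¬x1 ∨ ¬(x2 ∧ x5) ∨ x5) ∨ x3   [double negation]
≡ (x1 ∧ ¬x4) ∨ (¬¬x1 ∧ ¬¬(x2 ∧ x5) ∧ ¬x5) ∨ x3   [De Morgan]
≡ (x1 ∧ ¬x4) ∨ (x1 ∧ ¬¬(x2 ∧ x5) ∧ ¬x5) ∨ x3   [double negation]
≡ (x1 ∧ ¬x4) ∨ (x1 ∧ x2 ∧ x5 ∧ ¬x5) ∨ x3   [double negation]
≡ (x1 ∨ x1 ∨ x3) ∧ (x1 ∨ x2 ∨ x3) ∧ (x1 ∨ x5 ∨ x3) ∧ (x1 ∨ ¬x5 ∨ x3) ∧ (¬x4 ∨ x1 ∨ x3) ∧ (¬x4 ∨ x2 ∨ x3) ∧ (¬x4 ∨ x5 ∨ x3) ∧ (¬x4 ∨ ¬x5 ∨ x3)   [distribute ∨ over ∧]
≡ (x1 ∨ x3) ∧ (¬x4 ∨ x2 ∨ x3) ∧ (¬x4 ∨ x5 ∨ x3) ∧ (¬x4 ∨ ¬x5 ∨ x3)   [simplify]

(x1 ∨ x3) ∧ (¬x4 ∨ x2 ∨ x3) ∧ (¬x4 ∨ x5 ∨ x3) ∧ (¬x4 ∨ ¬x5 ∨ x3)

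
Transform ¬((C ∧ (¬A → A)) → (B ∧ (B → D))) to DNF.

¬((C ∧ (¬A → A)) → (B ∧ (B → D)))
⇔ ¬(¬(C ∧ (¬A → A)) ∨ (B ∧ (B → D)))
⇔ ¬(¬(C ∧ (¬¬A ∨ A)) ∨ (B ∧ (B → D)))
⇔ ¬(¬(C ∧ (¬¬A ∨ A)) ∨ (B ∧ (¬B ∨ D)))
⇔ ¬¬(C ∧ (¬¬A ∨ A)) ∧ ¬(B ∧ (¬B ∨ D))
⇔ C ∧ (¬¬A ∨ A) ∧ ¬(B ∧ (¬B ∨ D))
⇔ C ∧ (A ∨ A) ∧ ¬(B ∧ (¬B ∨ D))
⇔ C ∧ (A ∨ A) ∧ (¬B ∨ ¬(¬B ∨ D))
⇔ C ∧ (A ∨ A) ∧ (¬B ∨ (¬¬B ∧ ¬D))
⇔ C ∧ (A ∨ A) ∧ (¬B ∨ (B ∧ ¬D))
⇔ (C ∧ A ∧ ¬B) ∨ (C ∧ A ∧ B ∧ ¬D) ∨ (C ∧ A ∧ ¬B) ∨ (C ∧ A ∧ B ∧ ¬D)
⇔ (C ∧ A ∧ ¬B) ∨ (C ∧ A ∧ B ∧ ¬D)

(C ∧ A ∧ ¬B) ∨ (C ∧ A ∧ B ∧ ¬D)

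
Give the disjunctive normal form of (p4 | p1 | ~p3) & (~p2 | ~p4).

(p4 & ~p2) | (p1 & ~p2) | (p1 & ~p4) | (~p3 & ~p2) | (~p3 & ~p4)

(p4 | p1 | ~p3) & (~p2 | ~p4)
⇔ (p4 & ~p2) | (p4 & ~p4) | (p1 & ~p2) | (p1 & ~p4) | (~p3 & ~p2) | (~p3 & ~p4)   — distribute & over |
⇔ (p4 & ~p2) | (p1 & ~p2) | (p1 & ~p4) | (~p3 & ~p2) | (~p3 & ~p4)   — simplify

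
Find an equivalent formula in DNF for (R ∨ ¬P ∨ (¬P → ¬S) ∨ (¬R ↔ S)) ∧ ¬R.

(R ∨ ¬P ∨ (¬P → ¬S) ∨ (¬R ↔ S)) ∧ ¬R
≡ (R ∨ ¬P ∨ ¬¬P ∨ ¬S ∨ (¬R ↔ S)) ∧ ¬R   — eliminate →
≡ (R ∨ ¬P ∨ ¬¬P ∨ ¬S ∨ ((¬R → S) ∧ (S → ¬R))) ∧ ¬R   — eliminate ↔
≡ (R ∨ ¬P ∨ ¬¬P ∨ ¬S ∨ ((¬¬R ∨ S) ∧ (S → ¬R))) ∧ ¬R   — eliminate →
≡ (R ∨ ¬P ∨ ¬¬P ∨ ¬S ∨ ((¬¬R ∨ S) ∧ (¬S ∨ ¬R))) ∧ ¬R   — eliminate →
≡ (R ∨ ¬P ∨ P ∨ ¬S ∨ ((¬¬R ∨ S) ∧ (¬S ∨ ¬R))) ∧ ¬R   — double negation
≡ (R ∨ ¬P ∨ P ∨ ¬S ∨ ((R ∨ S) ∧ (¬S ∨ ¬R))) ∧ ¬R   — double negation
≡ (R ∧ ¬R) ∨ (¬P ∧ ¬R) ∨ (P ∧ ¬R) ∨ (¬S ∧ ¬R) ∨ (R ∧ ¬S ∧ ¬R) ∨ (R ∧ ¬R ∧ ¬R) ∨ (S ∧ ¬S ∧ ¬R) ∨ (S ∧ ¬R ∧ ¬R)   — distribute ∧ over ∨
≡ (¬P ∧ ¬R) ∨ (P ∧ ¬R) ∨ (¬S ∧ ¬R) ∨ (S ∧ ¬R)   — simplify

(¬P ∧ ¬R) ∨ (P ∧ ¬R) ∨ (¬S ∧ ¬R) ∨ (S ∧ ¬R)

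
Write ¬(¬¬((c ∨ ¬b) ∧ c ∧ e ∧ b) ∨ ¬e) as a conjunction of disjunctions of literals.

¬(¬¬((c ∨ ¬b) ∧ c ∧ e ∧ b) ∨ ¬e)
≡ ¬¬¬((c ∨ ¬b) ∧ c ∧ e ∧ b) ∧ ¬¬e   [De Morgan]
≡ ¬((c ∨ ¬b) ∧ c ∧ e ∧ b) ∧ ¬¬e   [double negation]
≡ (¬(c ∨ ¬b) ∨ ¬c ∨ ¬e ∨ ¬b) ∧ ¬¬e   [De Morgan]
≡ ((¬c ∧ ¬¬b) ∨ ¬c ∨ ¬e ∨ ¬b) ∧ ¬¬e   [De Morgan]
≡ ((¬c ∧ b) ∨ ¬c ∨ ¬e ∨ ¬b) ∧ ¬¬e   [double negation]
≡ ((¬c ∧ b) ∨ ¬c ∨ ¬e ∨ ¬b) ∧ e   [double negation]
≡ (¬c ∨ ¬c ∨ ¬e ∨ ¬b) ∧ (b ∨ ¬c ∨ ¬e ∨ ¬b) ∧ e   [distribute ∨ over ∧]
≡ (¬c ∨ ¬e ∨ ¬b) ∧ e   [simplify]

(¬c ∨ ¬e ∨ ¬b) ∧ e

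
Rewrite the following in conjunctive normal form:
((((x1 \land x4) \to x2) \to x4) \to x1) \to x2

((((x1 \land x4) \to x2) \to x4) \to x1) \to x2
≡ \lnot ((((x1 \land x4) \to x2) \to x4) \to x1) \lor x2   — eliminate \to
≡ \lnot (\lnot (((x1 \land x4) \to x2) \to x4) \lor x1) \lor x2   — eliminate \to
≡ \lnot (\lnot (\lnot ((x1 \land x4) \to x2) \lor x4) \lor x1) \lor x2   — eliminate \to
≡ \lnot (\lnot (\lnot (\lnot (x1 \land x4) \lor x2) \lor x4) \lor x1) \lor x2   — eliminate \to
≡ (\lnot \lnot (\lnot (\lnot (x1 \land x4) \lor x2) \lor x4) \land \lnot x1) \lor x2   — De Morgan
≡ ((\lnot (\lnot (x1 \land x4) \lor x2) \lor x4) \land \lnot x1) \lor x2   — double negation
≡ (((\lnot \lnot (x1 \land x4) \land \lnot x2) \lor x4) \land \lnot x1) \lor x2   — De Morgan
≡ (((x1 \land x4 \land \lnot x2) \lor x4) \land \lnot x1) \lor x2   — double negation
≡ (x1 \lor x4 \lor x2) \land (x4 \lor x4 \lor x2) \land (\lnot x2 \lor x4 \lor x2) \land (\lnot x1 \lor x2)   — distribute \lor over \land
≡ (x4 \lor x2) \land (\lnot x1 \lor x2)   — simplify

(x4 \lor x2) \land (\lnot x1 \lor x2)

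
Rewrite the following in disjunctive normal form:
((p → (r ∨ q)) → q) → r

(¬p ∧ ¬q) ∨ r

((p → (r ∨ q)) → q) → r
= ¬((p → (r ∨ q)) → q) ∨ r   [eliminate →]
= ¬(¬(p → (r ∨ q)) ∨ q) ∨ r   [eliminate →]
= ¬(¬(¬p ∨ r ∨ q) ∨ q) ∨ r   [eliminate →]
= (¬¬(¬p ∨ r ∨ q) ∧ ¬q) ∨ r   [De Morgan]
= ((¬p ∨ r ∨ q) ∧ ¬q) ∨ r   [double negation]
= (¬p ∧ ¬q) ∨ (r ∧ ¬q) ∨ (q ∧ ¬q) ∨ r   [distribute ∧ over ∨]
= (¬p ∧ ¬q) ∨ r   [simplify]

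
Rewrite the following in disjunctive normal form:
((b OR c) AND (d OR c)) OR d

((b OR c) AND (d OR c)) OR d
⇔ (b AND d) OR (b AND c) OR (c AND d) OR (c AND c) OR d   (distribute AND over OR)
⇔ c OR d   (simplify)

c OR d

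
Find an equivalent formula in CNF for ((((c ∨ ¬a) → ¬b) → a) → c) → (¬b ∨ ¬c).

((((c ∨ ¬a) → ¬b) → a) → c) → (¬b ∨ ¬c)
⇔ ¬((((c ∨ ¬a) → ¬b) → a) → c) ∨ ¬b ∨ ¬c   [eliminate →]
⇔ ¬(¬(((c ∨ ¬a) → ¬b) → a) ∨ c) ∨ ¬b ∨ ¬c   [eliminate →]
⇔ ¬(¬(¬((c ∨ ¬a) → ¬b) ∨ a) ∨ c) ∨ ¬b ∨ ¬c   [eliminate →]
⇔ ¬(¬(¬(¬(c ∨ ¬a) ∨ ¬b) ∨ a) ∨ c) ∨ ¬b ∨ ¬c   [eliminate →]
⇔ (¬¬(¬(¬(c ∨ ¬a) ∨ ¬b) ∨ a) ∧ ¬c) ∨ ¬b ∨ ¬c   [De Morgan]
⇔ ((¬(¬(c ∨ ¬a) ∨ ¬b) ∨ a) ∧ ¬c) ∨ ¬b ∨ ¬c   [double negation]
⇔ (((¬¬(c ∨ ¬a) ∧ ¬¬b) ∨ a) ∧ ¬c) ∨ ¬b ∨ ¬c   [De Morgan]
⇔ ((((c ∨ ¬a) ∧ ¬¬b) ∨ a) ∧ ¬c) ∨ ¬b ∨ ¬c   [double negation]
⇔ ((((c ∨ ¬a) ∧ b) ∨ a) ∧ ¬c) ∨ ¬b ∨ ¬c   [double negation]
⇔ (c ∨ ¬a ∨ a ∨ ¬b ∨ ¬c) ∧ (b ∨ a ∨ ¬b ∨ ¬c) ∧ (¬c ∨ ¬b ∨ ¬c)   [distribute ∨ over ∧]
⇔ ¬c ∨ ¬b   [simplify]

¬c ∨ ¬b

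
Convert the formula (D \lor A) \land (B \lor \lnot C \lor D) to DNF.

(D \lor A) \land (B \lor \lnot C \lor D)
≡ (D \land B) \lor (D \land \lnot C) \lor (D \land D) \lor (A \land B) \lor (A \land \lnot C) \lor (A \land D)   [distribute \land over \lor]
≡ D \lor (A \land B) \lor (A \land \lnot C)   [simplify]

D \lor (A \land B) \lor (A \land \lnot C)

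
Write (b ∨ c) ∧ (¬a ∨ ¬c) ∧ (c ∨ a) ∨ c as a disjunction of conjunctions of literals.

b ∧ ¬c ∧ a ∨ c

(b ∨ c) ∧ (¬a ∨ ¬c) ∧ (c ∨ a) ∨ c
⇔ b ∧ ¬a ∧ c ∨ b ∧ ¬a ∧ a ∨ b ∧ ¬c ∧ c ∨ b ∧ ¬c ∧ a ∨ c ∧ ¬a ∧ c ∨ c ∧ ¬a ∧ a ∨ c ∧ ¬c ∧ c ∨ c ∧ ¬c ∧ a ∨ c   [distribute ∧ over ∨]
⇔ b ∧ ¬c ∧ a ∨ c   [simplify]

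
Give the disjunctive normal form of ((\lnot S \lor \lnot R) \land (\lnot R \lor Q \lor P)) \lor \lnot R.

(\lnot S \land Q) \lor (\lnot S \land P) \lor \lnot R

((\lnot S \lor \lnot R) \land (\lnot R \lor Q \lor P)) \lor \lnot R
= (\lnot S \land \lnot R) \lor (\lnot S \land Q) \lor (\lnot S \land P) \lor (\lnot R \land \lnot R) \lor (\lnot R \land Q) \lor (\lnot R \land P) \lor \lnot R   (distribute \land over \lor)
= (\lnot S \land Q) \lor (\lnot S \land P) \lor \lnot R   (simplify)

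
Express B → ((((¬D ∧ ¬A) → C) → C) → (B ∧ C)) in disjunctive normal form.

B → ((((¬D ∧ ¬A) → C) → C) → (B ∧ C))
= ¬B ∨ ((((¬D ∧ ¬A) → C) → C) → (B ∧ C))
= ¬B ∨ ¬(((¬D ∧ ¬A) → C) → C) ∨ (B ∧ C)
= ¬B ∨ ¬(¬((¬D ∧ ¬A) → C) ∨ C) ∨ (B ∧ C)
= ¬B ∨ ¬(¬(¬(¬D ∧ ¬A) ∨ C) ∨ C) ∨ (B ∧ C)
= ¬B ∨ (¬¬(¬(¬D ∧ ¬A) ∨ C) ∧ ¬C) ∨ (B ∧ C)
= ¬B ∨ ((¬(¬D ∧ ¬A) ∨ C) ∧ ¬C) ∨ (B ∧ C)
= ¬B ∨ ((¬¬D ∨ ¬¬A ∨ C) ∧ ¬C) ∨ (B ∧ C)
= ¬B ∨ ((D ∨ ¬¬A ∨ C) ∧ ¬C) ∨ (B ∧ C)
= ¬B ∨ ((D ∨ A ∨ C) ∧ ¬C) ∨ (B ∧ C)
= ¬B ∨ (D ∧ ¬C) ∨ (A ∧ ¬C) ∨ (C ∧ ¬C) ∨ (B ∧ C)
= ¬B ∨ (D ∧ ¬C) ∨ (A ∧ ¬C) ∨ (B ∧ C)

¬B ∨ (D ∧ ¬C) ∨ (A ∧ ¬C) ∨ (B ∧ C)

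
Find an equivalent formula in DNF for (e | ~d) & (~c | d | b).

(e | ~d) & (~c | d | b)
≡ (e & ~c) | (e & d) | (e & b) | (~d & ~c) | (~d & d) | (~d & b)   [distribute & over |]
≡ (e & ~c) | (e & d) | (e & b) | (~d & ~c) | (~d & b)   [simplify]

(e & ~c) | (e & d) | (e & b) | (~d & ~c) | (~d & b)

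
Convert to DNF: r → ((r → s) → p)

r → ((r → s) → p)
= ¬r ∨ ((r → s) → p)   [eliminate →]
= ¬r ∨ ¬(r → s) ∨ p   [eliminate →]
= ¬r ∨ ¬(¬r ∨ s) ∨ p   [eliminate →]
= ¬r ∨ ¬¬r ∧ ¬s ∨ p   [De Morgan]
= ¬r ∨ r ∧ ¬s ∨ p   [double negation]

¬r ∨ r ∧ ¬s ∨ p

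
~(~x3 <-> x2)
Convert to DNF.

(~x3 & ~x2) | (x2 & x3)

~(~x3 <-> x2)
⇔ ~((~x3 -> x2) & (x2 -> ~x3))   — eliminate <->
⇔ ~((~~x3 | x2) & (x2 -> ~x3))   — eliminate ->
⇔ ~((~~x3 | x2) & (~x2 | ~x3))   — eliminate ->
⇔ ~(~~x3 | x2) | ~(~x2 | ~x3)   — De Morgan
⇔ (~~~x3 & ~x2) | ~(~x2 | ~x3)   — De Morgan
⇔ (~x3 & ~x2) | ~(~x2 | ~x3)   — double negation
⇔ (~x3 & ~x2) | (~~x2 & ~~x3)   — De Morgan
⇔ (~x3 & ~x2) | (x2 & ~~x3)   — double negation
⇔ (~x3 & ~x2) | (x2 & x3)   — double negation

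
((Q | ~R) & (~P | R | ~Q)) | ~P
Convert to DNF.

(Q & R) | (~R & ~Q) | ~P

((Q | ~R) & (~P | R | ~Q)) | ~P
≡ (Q & ~P) | (Q & R) | (Q & ~Q) | (~R & ~P) | (~R & R) | (~R & ~Q) | ~P   (distribute & over |)
≡ (Q & R) | (~R & ~Q) | ~P   (simplify)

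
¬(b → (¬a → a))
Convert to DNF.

¬(b → (¬a → a))
≡ ¬(¬b ∨ (¬a → a))   (eliminate →)
≡ ¬(¬b ∨ ¬¬a ∨ a)   (eliminate →)
≡ ¬¬b ∧ ¬¬¬a ∧ ¬a   (De Morgan)
≡ b ∧ ¬¬¬a ∧ ¬a   (double negation)
≡ b ∧ ¬a ∧ ¬a   (double negation)
≡ b ∧ ¬a   (simplify)

b ∧ ¬a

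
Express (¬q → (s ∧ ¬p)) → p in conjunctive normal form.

(¬q → (s ∧ ¬p)) → p
= ¬(¬q → (s ∧ ¬p)) ∨ p   (eliminate →)
= ¬(¬¬q ∨ (s ∧ ¬p)) ∨ p   (eliminate →)
= (¬¬¬q ∧ ¬(s ∧ ¬p)) ∨ p   (De Morgan)
= (¬q ∧ ¬(s ∧ ¬p)) ∨ p   (double negation)
= (¬q ∧ (¬s ∨ ¬¬p)) ∨ p   (De Morgan)
= (¬q ∧ (¬s ∨ p)) ∨ p   (double negation)
= (¬q ∨ p) ∧ (¬s ∨ p ∨ p)   (distribute ∨ over ∧)
= (¬q ∨ p) ∧ (¬s ∨ p)   (simplify)

(¬q ∨ p) ∧ (¬s ∨ p)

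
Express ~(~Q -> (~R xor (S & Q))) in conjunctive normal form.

~(~Q -> (~R xor (S & Q)))
≡ ~(~~Q | (~R xor (S & Q)))   [eliminate ->]
≡ ~(~~Q | ((~R | (S & Q)) & ~(~R & S & Q)))   [expand xor]
≡ ~~~Q & ~((~R | (S & Q)) & ~(~R & S & Q))   [De Morgan]
≡ ~Q & ~((~R | (S & Q)) & ~(~R & S & Q))   [double negation]
≡ ~Q & (~(~R | (S & Q)) | ~~(~R & S & Q))   [De Morgan]
≡ ~Q & ((~~R & ~(S & Q)) | ~~(~R & S & Q))   [De Morgan]
≡ ~Q & ((R & ~(S & Q)) | ~~(~R & S & Q))   [double negation]
≡ ~Q & ((R & (~S | ~Q)) | ~~(~R & S & Q))   [De Morgan]
≡ ~Q & ((R & (~S | ~Q)) | (~R & S & Q))   [double negation]
≡ ~Q & (R | ~R) & (R | S) & (R | Q) & (~S | ~Q | ~R) & (~S | ~Q | S) & (~S | ~Q | Q)   [distribute | over &]
≡ ~Q & (R | S) & (R | Q)   [simplify]

~Q & (R | S) & (R | Q)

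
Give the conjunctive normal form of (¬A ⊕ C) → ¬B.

(A ∨ C ∨ ¬B) ∧ (¬C ∨ ¬A ∨ ¬B)

(¬A ⊕ C) → ¬B
= ¬(¬A ⊕ C) ∨ ¬B   [eliminate →]
= ¬((¬A ∨ C) ∧ ¬(¬A ∧ C)) ∨ ¬B   [expand ⊕]
= ¬(¬A ∨ C) ∨ ¬¬(¬A ∧ C) ∨ ¬B   [De Morgan]
= (¬¬A ∧ ¬C) ∨ ¬¬(¬A ∧ C) ∨ ¬B   [De Morgan]
= (A ∧ ¬C) ∨ ¬¬(¬A ∧ C) ∨ ¬B   [double negation]
= (A ∧ ¬C) ∨ (¬A ∧ C) ∨ ¬B   [double negation]
= (A ∨ ¬A ∨ ¬B) ∧ (A ∨ C ∨ ¬B) ∧ (¬C ∨ ¬A ∨ ¬B) ∧ (¬C ∨ C ∨ ¬B)   [distribute ∨ over ∧]
= (A ∨ C ∨ ¬B) ∧ (¬C ∨ ¬A ∨ ¬B)   [simplify]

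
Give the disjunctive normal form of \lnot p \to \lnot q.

p \lor \lnot q

\lnot p \to \lnot q
≡ \lnot \lnot p \lor \lnot q
≡ p \lor \lnot q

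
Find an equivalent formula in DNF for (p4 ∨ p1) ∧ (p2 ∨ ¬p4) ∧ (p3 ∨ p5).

(p4 ∨ p1) ∧ (p2 ∨ ¬p4) ∧ (p3 ∨ p5)
≡ (p4 ∧ p2 ∧ p3) ∨ (p4 ∧ p2 ∧ p5) ∨ (p4 ∧ ¬p4 ∧ p3) ∨ (p4 ∧ ¬p4 ∧ p5) ∨ (p1 ∧ p2 ∧ p3) ∨ (p1 ∧ p2 ∧ p5) ∨ (p1 ∧ ¬p4 ∧ p3) ∨ (p1 ∧ ¬p4 ∧ p5)   — distribute ∧ over ∨
≡ (p4 ∧ p2 ∧ p3) ∨ (p4 ∧ p2 ∧ p5) ∨ (p1 ∧ p2 ∧ p3) ∨ (p1 ∧ p2 ∧ p5) ∨ (p1 ∧ ¬p4 ∧ p3) ∨ (p1 ∧ ¬p4 ∧ p5)   — simplify

(p4 ∧ p2 ∧ p3) ∨ (p4 ∧ p2 ∧ p5) ∨ (p1 ∧ p2 ∧ p3) ∨ (p1 ∧ p2 ∧ p5) ∨ (p1 ∧ ¬p4 ∧ p3) ∨ (p1 ∧ ¬p4 ∧ p5)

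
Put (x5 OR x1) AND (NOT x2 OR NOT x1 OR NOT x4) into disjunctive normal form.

(x5 OR x1) AND (NOT x2 OR NOT x1 OR NOT x4)
≡ (x5 AND NOT x2) OR (x5 AND NOT x1) OR (x5 AND NOT x4) OR (x1 AND NOT x2) OR (x1 AND NOT x1) OR (x1 AND NOT x4)   [distribute AND over OR]
≡ (x5 AND NOT x2) OR (x5 AND NOT x1) OR (x5 AND NOT x4) OR (x1 AND NOT x2) OR (x1 AND NOT x4)   [simplify]

(x5 AND NOT x2) OR (x5 AND NOT x1) OR (x5 AND NOT x4) OR (x1 AND NOT x2) OR (x1 AND NOT x4)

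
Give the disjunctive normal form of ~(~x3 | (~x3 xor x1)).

~(~x3 | (~x3 xor x1))
= ~(~x3 | (~x3 & ~x1) | (~~x3 & x1))   [expand xor]
= ~~x3 & ~(~x3 & ~x1) & ~(~~x3 & x1)   [De Morgan]
= x3 & ~(~x3 & ~x1) & ~(~~x3 & x1)   [double negation]
= x3 & (~~x3 | ~~x1) & ~(~~x3 & x1)   [De Morgan]
= x3 & (x3 | ~~x1) & ~(~~x3 & x1)   [double negation]
= x3 & (x3 | x1) & ~(~~x3 & x1)   [double negation]
= x3 & (x3 | x1) & (~~~x3 | ~x1)   [De Morgan]
= x3 & (x3 | x1) & (~x3 | ~x1)   [double negation]
= (x3 & x3 & ~x3) | (x3 & x3 & ~x1) | (x3 & x1 & ~x3) | (x3 & x1 & ~x1)   [distribute & over |]
= x3 & ~x1   [simplify]

x3 & ~x1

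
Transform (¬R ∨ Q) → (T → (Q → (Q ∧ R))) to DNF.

(¬R ∨ Q) → (T → (Q → (Q ∧ R)))
≡ ¬(¬R ∨ Q) ∨ (T → (Q → (Q ∧ R)))   [eliminate →]
≡ ¬(¬R ∨ Q) ∨ ¬T ∨ (Q → (Q ∧ R))   [eliminate →]
≡ ¬(¬R ∨ Q) ∨ ¬T ∨ ¬Q ∨ (Q ∧ R)   [eliminate →]
≡ (¬¬R ∧ ¬Q) ∨ ¬T ∨ ¬Q ∨ (Q ∧ R)   [De Morgan]
≡ (R ∧ ¬Q) ∨ ¬T ∨ ¬Q ∨ (Q ∧ R)   [double negation]
≡ ¬T ∨ ¬Q ∨ (Q ∧ R)   [simplify]

¬T ∨ ¬Q ∨ (Q ∧ R)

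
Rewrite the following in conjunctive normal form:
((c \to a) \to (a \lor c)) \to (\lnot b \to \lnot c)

\lnot c \lor b

((c \to a) \to (a \lor c)) \to (\lnot b \to \lnot c)
≡ \lnot ((c \to a) \to (a \lor c)) \lor (\lnot b \to \lnot c)   [eliminate \to]
≡ \lnot (\lnot (c \to a) \lor a \lor c) \lor (\lnot b \to \lnot c)   [eliminate \to]
≡ \lnot (\lnot (\lnot c \lor a) \lor a \lor c) \lor (\lnot b \to \lnot c)   [eliminate \to]
≡ \lnot (\lnot (\lnot c \lor a) \lor a \lor c) \lor \lnot \lnot b \lor \lnot c   [eliminate \to]
≡ (\lnot \lnot (\lnot c \lor a) \land \lnot a \land \lnot c) \lor \lnot \lnot b \lor \lnot c   [De Morgan]
≡ ((\lnot c \lor a) \land \lnot a \land \lnot c) \lor \lnot \lnot b \lor \lnot c   [double negation]
≡ ((\lnot c \lor a) \land \lnot a \land \lnot c) \lor b \lor \lnot c   [double negation]
≡ (\lnot c \lor a \lor b \lor \lnot c) \land (\lnot a \lor b \lor \lnot c) \land (\lnot c \lor b \lor \lnot c)   [distribute \lor over \land]
≡ \lnot c \lor b   [simplify]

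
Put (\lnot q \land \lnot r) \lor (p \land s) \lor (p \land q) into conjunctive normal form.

(\lnot q \land \lnot r) \lor (p \land s) \lor (p \land q)
≡ (\lnot q \lor p \lor p) \land (\lnot q \lor p \lor q) \land (\lnot q \lor s \lor p) \land (\lnot q \lor s \lor q) \land (\lnot r \lor p \lor p) \land (\lnot r \lor p \lor q) \land (\lnot r \lor s \lor p) \land (\lnot r \lor s \lor q)   [distribute \lor over \land]
≡ (\lnot q \lor p) \land (\lnot r \lor p) \land (\lnot r \lor s \lor q)   [simplify]

(\lnot q \lor p) \land (\lnot r \lor p) \land (\lnot r \lor s \lor q)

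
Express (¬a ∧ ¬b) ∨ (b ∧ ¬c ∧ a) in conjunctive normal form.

(¬a ∧ ¬b) ∨ (b ∧ ¬c ∧ a)
⇔ (¬a ∨ b) ∧ (¬a ∨ ¬c) ∧ (¬a ∨ a) ∧ (¬b ∨ b) ∧ (¬b ∨ ¬c) ∧ (¬b ∨ a)
⇔ (¬a ∨ b) ∧ (¬a ∨ ¬c) ∧ (¬b ∨ ¬c) ∧ (¬b ∨ a)

(¬a ∨ b) ∧ (¬a ∨ ¬c) ∧ (¬b ∨ ¬c) ∧ (¬b ∨ a)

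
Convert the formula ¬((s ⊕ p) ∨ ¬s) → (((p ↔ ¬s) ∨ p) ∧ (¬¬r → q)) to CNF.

¬((s ⊕ p) ∨ ¬s) → (((p ↔ ¬s) ∨ p) ∧ (¬¬r → q))
≡ ¬¬((s ⊕ p) ∨ ¬s) ∨ (((p ↔ ¬s) ∨ p) ∧ (¬¬r → q))   — eliminate →
≡ ¬¬(((s ∨ p) ∧ ¬(s ∧ p)) ∨ ¬s) ∨ (((p ↔ ¬s) ∨ p) ∧ (¬¬r → q))   — expand ⊕
≡ ¬¬(((s ∨ p) ∧ ¬(s ∧ p)) ∨ ¬s) ∨ ((((p → ¬s) ∧ (¬s → p)) ∨ p) ∧ (¬¬r → q))   — eliminate ↔
≡ ¬¬(((s ∨ p) ∧ ¬(s ∧ p)) ∨ ¬s) ∨ ((((¬p ∨ ¬s) ∧ (¬s → p)) ∨ p) ∧ (¬¬r → q))   — eliminate →
≡ ¬¬(((s ∨ p) ∧ ¬(s ∧ p)) ∨ ¬s) ∨ ((((¬p ∨ ¬s) ∧ (¬¬s ∨ p)) ∨ p) ∧ (¬¬r → q))   — eliminate →
≡ ¬¬(((s ∨ p) ∧ ¬(s ∧ p)) ∨ ¬s) ∨ ((((¬p ∨ ¬s) ∧ (¬¬s ∨ p)) ∨ p) ∧ (¬¬¬r ∨ q))   — eliminate →
≡ ((s ∨ p) ∧ ¬(s ∧ p)) ∨ ¬s ∨ ((((¬p ∨ ¬s) ∧ (¬¬s ∨ p)) ∨ p) ∧ (¬¬¬r ∨ q))   — double negation
≡ ((s ∨ p) ∧ (¬s ∨ ¬p)) ∨ ¬s ∨ ((((¬p ∨ ¬s) ∧ (¬¬s ∨ p)) ∨ p) ∧ (¬¬¬r ∨ q))   — De Morgan
≡ ((s ∨ p) ∧ (¬s ∨ ¬p)) ∨ ¬s ∨ ((((¬p ∨ ¬s) ∧ (s ∨ p)) ∨ p) ∧ (¬¬¬r ∨ q))   — double negation
≡ ((s ∨ p) ∧ (¬s ∨ ¬p)) ∨ ¬s ∨ ((((¬p ∨ ¬s) ∧ (s ∨ p)) ∨ p) ∧ (¬r ∨ q))   — double negation
≡ (s ∨ p ∨ ¬s ∨ ¬p ∨ ¬s ∨ p) ∧ (s ∨ p ∨ ¬s ∨ s ∨ p ∨ p) ∧ (s ∨ p ∨ ¬s ∨ ¬r ∨ q) ∧ (¬s ∨ ¬p ∨ ¬s ∨ ¬p ∨ ¬s ∨ p) ∧ (¬s ∨ ¬p ∨ ¬s ∨ s ∨ p ∨ p) ∧ (¬s ∨ ¬p ∨ ¬s ∨ ¬r ∨ q)   — distribute ∨ over ∧
≡ ¬s ∨ ¬p ∨ ¬r ∨ q   — simplify

¬s ∨ ¬p ∨ ¬r ∨ q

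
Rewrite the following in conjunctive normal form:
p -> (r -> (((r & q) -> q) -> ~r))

p -> (r -> (((r & q) -> q) -> ~r))
⇔ ~p | (r -> (((r & q) -> q) -> ~r))   (eliminate ->)
⇔ ~p | ~r | (((r & q) -> q) -> ~r)   (eliminate ->)
⇔ ~p | ~r | ~((r & q) -> q) | ~r   (eliminate ->)
⇔ ~p | ~r | ~(~(r & q) | q) | ~r   (eliminate ->)
⇔ ~p | ~r | (~~(r & q) & ~q) | ~r   (De Morgan)
⇔ ~p | ~r | (r & q & ~q) | ~r   (double negation)
⇔ (~p | ~r | r | ~r) & (~p | ~r | q | ~r) & (~p | ~r | ~q | ~r)   (distribute | over &)
⇔ (~p | ~r | q) & (~p | ~r | ~q)   (simplify)

(~p | ~r | q) & (~p | ~r | ~q)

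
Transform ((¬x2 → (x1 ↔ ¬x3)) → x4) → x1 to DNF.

(x2 ∧ ¬x4) ∨ (¬x1 ∧ x3 ∧ ¬x4) ∨ x1

((¬x2 → (x1 ↔ ¬x3)) → x4) → x1
= ¬((¬x2 → (x1 ↔ ¬x3)) → x4) ∨ x1
= ¬(¬(¬x2 → (x1 ↔ ¬x3)) ∨ x4) ∨ x1
= ¬(¬(¬¬x2 ∨ (x1 ↔ ¬x3)) ∨ x4) ∨ x1
= ¬(¬(¬¬x2 ∨ ((x1 → ¬x3) ∧ (¬x3 → x1))) ∨ x4) ∨ x1
= ¬(¬(¬¬x2 ∨ ((¬x1 ∨ ¬x3) ∧ (¬x3 → x1))) ∨ x4) ∨ x1
= ¬(¬(¬¬x2 ∨ ((¬x1 ∨ ¬x3) ∧ (¬¬x3 ∨ x1))) ∨ x4) ∨ x1
= (¬¬(¬¬x2 ∨ ((¬x1 ∨ ¬x3) ∧ (¬¬x3 ∨ x1))) ∧ ¬x4) ∨ x1
= ((¬¬x2 ∨ ((¬x1 ∨ ¬x3) ∧ (¬¬x3 ∨ x1))) ∧ ¬x4) ∨ x1
= ((x2 ∨ ((¬x1 ∨ ¬x3) ∧ (¬¬x3 ∨ x1))) ∧ ¬x4) ∨ x1
= ((x2 ∨ ((¬x1 ∨ ¬x3) ∧ (x3 ∨ x1))) ∧ ¬x4) ∨ x1
= (x2 ∧ ¬x4) ∨ (¬x1 ∧ x3 ∧ ¬x4) ∨ (¬x1 ∧ x1 ∧ ¬x4) ∨ (¬x3 ∧ x3 ∧ ¬x4) ∨ (¬x3 ∧ x1 ∧ ¬x4) ∨ x1
= (x2 ∧ ¬x4) ∨ (¬x1 ∧ x3 ∧ ¬x4) ∨ x1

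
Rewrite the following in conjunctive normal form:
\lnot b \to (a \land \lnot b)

b \lor a

\lnot b \to (a \land \lnot b)
≡ \lnot \lnot b \lor (a \land \lnot b)   [eliminate \to]
≡ b \lor (a \land \lnot b)   [double negation]
≡ (b \lor a) \land (b \lor \lnot b)   [distribute \lor over \land]
≡ b \lor a   [simplify]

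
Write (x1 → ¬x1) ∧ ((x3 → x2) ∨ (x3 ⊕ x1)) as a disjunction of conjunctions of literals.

(x1 → ¬x1) ∧ ((x3 → x2) ∨ (x3 ⊕ x1))
≡ (¬x1 ∨ ¬x1) ∧ ((x3 → x2) ∨ (x3 ⊕ x1))
≡ (¬x1 ∨ ¬x1) ∧ (¬x3 ∨ x2 ∨ (x3 ⊕ x1))
≡ (¬x1 ∨ ¬x1) ∧ (¬x3 ∨ x2 ∨ (x3 ∧ ¬x1) ∨ (¬x3 ∧ x1))
≡ (¬x1 ∧ ¬x3) ∨ (¬x1 ∧ x2) ∨ (¬x1 ∧ x3 ∧ ¬x1) ∨ (¬x1 ∧ ¬x3 ∧ x1) ∨ (¬x1 ∧ ¬x3) ∨ (¬x1 ∧ x2) ∨ (¬x1 ∧ x3 ∧ ¬x1) ∨ (¬x1 ∧ ¬x3 ∧ x1)
≡ (¬x1 ∧ ¬x3) ∨ (¬x1 ∧ x2) ∨ (¬x1 ∧ x3)

(¬x1 ∧ ¬x3) ∨ (¬x1 ∧ x2) ∨ (¬x1 ∧ x3)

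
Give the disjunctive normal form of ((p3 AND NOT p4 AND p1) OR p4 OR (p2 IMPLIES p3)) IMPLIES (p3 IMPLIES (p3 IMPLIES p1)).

NOT p3 OR p1

((p3 AND NOT p4 AND p1) OR p4 OR (p2 IMPLIES p3)) IMPLIES (p3 IMPLIES (p3 IMPLIES p1))
≡ NOT ((p3 AND NOT p4 AND p1) OR p4 OR (p2 IMPLIES p3)) OR (p3 IMPLIES (p3 IMPLIES p1))   — eliminate IMPLIES
≡ NOT ((p3 AND NOT p4 AND p1) OR p4 OR NOT p2 OR p3) OR (p3 IMPLIES (p3 IMPLIES p1))   — eliminate IMPLIES
≡ NOT ((p3 AND NOT p4 AND p1) OR p4 OR NOT p2 OR p3) OR NOT p3 OR (p3 IMPLIES p1)   — eliminate IMPLIES
≡ NOT ((p3 AND NOT p4 AND p1) OR p4 OR NOT p2 OR p3) OR NOT p3 OR NOT p3 OR p1   — eliminate IMPLIES
≡ (NOT (p3 AND NOT p4 AND p1) AND NOT p4 AND NOT NOT p2 AND NOT p3) OR NOT p3 OR NOT p3 OR p1   — De Morgan
≡ ((NOT p3 OR NOT NOT p4 OR NOT p1) AND NOT p4 AND NOT NOT p2 AND NOT p3) OR NOT p3 OR NOT p3 OR p1   — De Morgan
≡ ((NOT p3 OR p4 OR NOT p1) AND NOT p4 AND NOT NOT p2 AND NOT p3) OR NOT p3 OR NOT p3 OR p1   — double negation
≡ ((NOT p3 OR p4 OR NOT p1) AND NOT p4 AND p2 AND NOT p3) OR NOT p3 OR NOT p3 OR p1   — double negation
≡ (NOT p3 AND NOT p4 AND p2 AND NOT p3) OR (p4 AND NOT p4 AND p2 AND NOT p3) OR (NOT p1 AND NOT p4 AND p2 AND NOT p3) OR NOT p3 OR NOT p3 OR p1   — distribute AND over OR
≡ NOT p3 OR p1   — simplify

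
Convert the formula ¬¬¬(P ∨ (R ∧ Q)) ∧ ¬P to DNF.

¬¬¬(P ∨ (R ∧ Q)) ∧ ¬P
≡ ¬(P ∨ (R ∧ Q)) ∧ ¬P   — double negation
≡ ¬P ∧ ¬(R ∧ Q) ∧ ¬P   — De Morgan
≡ ¬P ∧ (¬R ∨ ¬Q) ∧ ¬P   — De Morgan
≡ (¬P ∧ ¬R ∧ ¬P) ∨ (¬P ∧ ¬Q ∧ ¬P)   — distribute ∧ over ∨
≡ (¬P ∧ ¬R) ∨ (¬P ∧ ¬Q)   — simplify

(¬P ∧ ¬R) ∨ (¬P ∧ ¬Q)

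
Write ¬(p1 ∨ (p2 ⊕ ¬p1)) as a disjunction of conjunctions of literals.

¬(p1 ∨ (p2 ⊕ ¬p1))
⇔ ¬(p1 ∨ (p2 ∧ ¬¬p1) ∨ (¬p2 ∧ ¬p1))
⇔ ¬p1 ∧ ¬(p2 ∧ ¬¬p1) ∧ ¬(¬p2 ∧ ¬p1)
⇔ ¬p1 ∧ (¬p2 ∨ ¬¬¬p1) ∧ ¬(¬p2 ∧ ¬p1)
⇔ ¬p1 ∧ (¬p2 ∨ ¬p1) ∧ ¬(¬p2 ∧ ¬p1)
⇔ ¬p1 ∧ (¬p2 ∨ ¬p1) ∧ (¬¬p2 ∨ ¬¬p1)
⇔ ¬p1 ∧ (¬p2 ∨ ¬p1) ∧ (p2 ∨ ¬¬p1)
⇔ ¬p1 ∧ (¬p2 ∨ ¬p1) ∧ (p2 ∨ p1)
⇔ (¬p1 ∧ ¬p2 ∧ p2) ∨ (¬p1 ∧ ¬p2 ∧ p1) ∨ (¬p1 ∧ ¬p1 ∧ p2) ∨ (¬p1 ∧ ¬p1 ∧ p1)
⇔ ¬p1 ∧ p2

¬p1 ∧ p2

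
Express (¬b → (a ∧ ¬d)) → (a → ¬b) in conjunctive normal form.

¬b ∨ ¬a

(¬b → (a ∧ ¬d)) → (a → ¬b)
⇔ ¬(¬b → (a ∧ ¬d)) ∨ (a → ¬b)   [eliminate →]
⇔ ¬(¬¬b ∨ (a ∧ ¬d)) ∨ (a → ¬b)   [eliminate →]
⇔ ¬(¬¬b ∨ (a ∧ ¬d)) ∨ ¬a ∨ ¬b   [eliminate →]
⇔ (¬¬¬b ∧ ¬(a ∧ ¬d)) ∨ ¬a ∨ ¬b   [De Morgan]
⇔ (¬b ∧ ¬(a ∧ ¬d)) ∨ ¬a ∨ ¬b   [double negation]
⇔ (¬b ∧ (¬a ∨ ¬¬d)) ∨ ¬a ∨ ¬b   [De Morgan]
⇔ (¬b ∧ (¬a ∨ d)) ∨ ¬a ∨ ¬b   [double negation]
⇔ (¬b ∨ ¬a ∨ ¬b) ∧ (¬a ∨ d ∨ ¬a ∨ ¬b)   [distribute ∨ over ∧]
⇔ ¬b ∨ ¬a   [simplify]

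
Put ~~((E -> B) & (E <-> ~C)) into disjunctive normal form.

~~((E -> B) & (E <-> ~C))
⇔ ~~((~E | B) & (E <-> ~C))   [eliminate ->]
⇔ ~~((~E | B) & (E -> ~C) & (~C -> E))   [eliminate <->]
⇔ ~~((~E | B) & (~E | ~C) & (~C -> E))   [eliminate ->]
⇔ ~~((~E | B) & (~E | ~C) & (~~C | E))   [eliminate ->]
⇔ (~E | B) & (~E | ~C) & (~~C | E)   [double negation]
⇔ (~E | B) & (~E | ~C) & (C | E)   [double negation]
⇔ (~E & ~E & C) | (~E & ~E & E) | (~E & ~C & C) | (~E & ~C & E) | (B & ~E & C) | (B & ~E & E) | (B & ~C & C) | (B & ~C & E)   [distribute & over |]
⇔ (~E & C) | (B & ~C & E)   [simplify]

(~E & C) | (B & ~C & E)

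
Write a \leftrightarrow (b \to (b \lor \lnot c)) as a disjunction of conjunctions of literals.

(\lnot b \land a) \lor (b \land a) \lor (\lnot c \land a)

a \leftrightarrow (b \to (b \lor \lnot c))
≡ (a \to (b \to (b \lor \lnot c))) \land ((b \to (b \lor \lnot c)) \to a)   [eliminate \leftrightarrow]
≡ (\lnot a \lor (b \to (b \lor \lnot c))) \land ((b \to (b \lor \lnot c)) \to a)   [eliminate \to]
≡ (\lnot a \lor \lnot b \lor b \lor \lnot c) \land ((b \to (b \lor \lnot c)) \to a)   [eliminate \to]
≡ (\lnot a \lor \lnot b \lor b \lor \lnot c) \land (\lnot (b \to (b \lor \lnot c)) \lor a)   [eliminate \to]
≡ (\lnot a \lor \lnot b \lor b \lor \lnot c) \land (\lnot (\lnot b \lor b \lor \lnot c) \lor a)   [eliminate \to]
≡ (\lnot a \lor \lnot b \lor b \lor \lnot c) \land ((\lnot \lnot b \land \lnot b \land \lnot \lnot c) \lor a)   [De Morgan]
≡ (\lnot a \lor \lnot b \lor b \lor \lnot c) \land ((b \land \lnot b \land \lnot \lnot c) \lor a)   [double negation]
≡ (\lnot a \lor \lnot b \lor b \lor \lnot c) \land ((b \land \lnot b \land c) \lor a)   [double negation]
≡ (\lnot a \land b \land \lnot b \land c) \lor (\lnot a \land a) \lor (\lnot b \land b \land \lnot b \land c) \lor (\lnot b \land a) \lor (b \land b \land \lnot b \land c) \lor (b \land a) \lor (\lnot c \land b \land \lnot b \land c) \lor (\lnot c \land a)   [distribute \land over \lor]
≡ (\lnot b \land a) \lor (b \land a) \lor (\lnot c \land a)   [simplify]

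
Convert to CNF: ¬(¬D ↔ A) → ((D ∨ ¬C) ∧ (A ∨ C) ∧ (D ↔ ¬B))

(D ∨ A ∨ ¬C) ∧ (D ∨ A ∨ C) ∧ (D ∨ A ∨ B) ∧ (¬A ∨ ¬D ∨ ¬B)

¬(¬D ↔ A) → ((D ∨ ¬C) ∧ (A ∨ C) ∧ (D ↔ ¬B))
≡ ¬¬(¬D ↔ A) ∨ ((D ∨ ¬C) ∧ (A ∨ C) ∧ (D ↔ ¬B))   [eliminate →]
≡ ¬¬((¬D → A) ∧ (A → ¬D)) ∨ ((D ∨ ¬C) ∧ (A ∨ C) ∧ (D ↔ ¬B))   [eliminate ↔]
≡ ¬¬((¬¬D ∨ A) ∧ (A → ¬D)) ∨ ((D ∨ ¬C) ∧ (A ∨ C) ∧ (D ↔ ¬B))   [eliminate →]
≡ ¬¬((¬¬D ∨ A) ∧ (¬A ∨ ¬D)) ∨ ((D ∨ ¬C) ∧ (A ∨ C) ∧ (D ↔ ¬B))   [eliminate →]
≡ ¬¬((¬¬D ∨ A) ∧ (¬A ∨ ¬D)) ∨ ((D ∨ ¬C) ∧ (A ∨ C) ∧ (D → ¬B) ∧ (¬B → D))   [eliminate ↔]
≡ ¬¬((¬¬D ∨ A) ∧ (¬A ∨ ¬D)) ∨ ((D ∨ ¬C) ∧ (A ∨ C) ∧ (¬D ∨ ¬B) ∧ (¬B → D))   [eliminate →]
≡ ¬¬((¬¬D ∨ A) ∧ (¬A ∨ ¬D)) ∨ ((D ∨ ¬C) ∧ (A ∨ C) ∧ (¬D ∨ ¬B) ∧ (¬¬B ∨ D))   [eliminate →]
≡ ((¬¬D ∨ A) ∧ (¬A ∨ ¬D)) ∨ ((D ∨ ¬C) ∧ (A ∨ C) ∧ (¬D ∨ ¬B) ∧ (¬¬B ∨ D))   [double negation]
≡ ((D ∨ A) ∧ (¬A ∨ ¬D)) ∨ ((D ∨ ¬C) ∧ (A ∨ C) ∧ (¬D ∨ ¬B) ∧ (¬¬B ∨ D))   [double negation]
≡ ((D ∨ A) ∧ (¬A ∨ ¬D)) ∨ ((D ∨ ¬C) ∧ (A ∨ C) ∧ (¬D ∨ ¬B) ∧ (B ∨ D))   [double negation]
≡ (D ∨ A ∨ D ∨ ¬C) ∧ (D ∨ A ∨ A ∨ C) ∧ (D ∨ A ∨ ¬D ∨ ¬B) ∧ (D ∨ A ∨ B ∨ D) ∧ (¬A ∨ ¬D ∨ D ∨ ¬C) ∧ (¬A ∨ ¬D ∨ A ∨ C) ∧ (¬A ∨ ¬D ∨ ¬D ∨ ¬B) ∧ (¬A ∨ ¬D ∨ B ∨ D)   [distribute ∨ over ∧]
≡ (D ∨ A ∨ ¬C) ∧ (D ∨ A ∨ C) ∧ (D ∨ A ∨ B) ∧ (¬A ∨ ¬D ∨ ¬B)   [simplify]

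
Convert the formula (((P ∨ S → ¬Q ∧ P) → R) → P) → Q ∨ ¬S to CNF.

(((P ∨ S → ¬Q ∧ P) → R) → P) → Q ∨ ¬S
≡ ¬(((P ∨ S → ¬Q ∧ P) → R) → P) ∨ Q ∨ ¬S   — eliminate →
≡ ¬(¬((P ∨ S → ¬Q ∧ P) → R) ∨ P) ∨ Q ∨ ¬S   — eliminate →
≡ ¬(¬(¬(P ∨ S → ¬Q ∧ P) ∨ R) ∨ P) ∨ Q ∨ ¬S   — eliminate →
≡ ¬(¬(¬(¬(P ∨ S) ∨ ¬Q ∧ P) ∨ R) ∨ P) ∨ Q ∨ ¬S   — eliminate →
≡ ¬¬(¬(¬(P ∨ S) ∨ ¬Q ∧ P) ∨ R) ∧ ¬P ∨ Q ∨ ¬S   — De Morgan
≡ (¬(¬(P ∨ S) ∨ ¬Q ∧ P) ∨ R) ∧ ¬P ∨ Q ∨ ¬S   — double negation
≡ (¬¬(P ∨ S) ∧ ¬(¬Q ∧ P) ∨ R) ∧ ¬P ∨ Q ∨ ¬S   — De Morgan
≡ ((P ∨ S) ∧ ¬(¬Q ∧ P) ∨ R) ∧ ¬P ∨ Q ∨ ¬S   — double negation
≡ ((P ∨ S) ∧ (¬¬Q ∨ ¬P) ∨ R) ∧ ¬P ∨ Q ∨ ¬S   — De Morgan
≡ ((P ∨ S) ∧ (Q ∨ ¬P) ∨ R) ∧ ¬P ∨ Q ∨ ¬S   — double negation
≡ (P ∨ S ∨ R ∨ Q ∨ ¬S) ∧ (Q ∨ ¬P ∨ R ∨ Q ∨ ¬S) ∧ (¬P ∨ Q ∨ ¬S)   — distribute ∨ over ∧
≡ ¬P ∨ Q ∨ ¬S   — simplify

¬P ∨ Q ∨ ¬S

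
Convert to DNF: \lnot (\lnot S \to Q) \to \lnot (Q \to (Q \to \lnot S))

\lnot (\lnot S \to Q) \to \lnot (Q \to (Q \to \lnot S))
≡ \lnot \lnot (\lnot S \to Q) \lor \lnot (Q \to (Q \to \lnot S))   [eliminate \to]
≡ \lnot \lnot (\lnot \lnot S \lor Q) \lor \lnot (Q \to (Q \to \lnot S))   [eliminate \to]
≡ \lnot \lnot (\lnot \lnot S \lor Q) \lor \lnot (\lnot Q \lor (Q \to \lnot S))   [eliminate \to]
≡ \lnot \lnot (\lnot \lnot S \lor Q) \lor \lnot (\lnot Q \lor \lnot Q \lor \lnot S)   [eliminate \to]
≡ \lnot \lnot S \lor Q \lor \lnot (\lnot Q \lor \lnot Q \lor \lnot S)   [double negation]
≡ S \lor Q \lor \lnot (\lnot Q \lor \lnot Q \lor \lnot S)   [double negation]
≡ S \lor Q \lor \lnot \lnot Q \land \lnot \lnot Q \land \lnot \lnot S   [De Morgan]
≡ S \lor Q \lor Q \land \lnot \lnot Q \land \lnot \lnot S   [double negation]
≡ S \lor Q \lor Q \land Q \land \lnot \lnot S   [double negation]
≡ S \lor Q \lor Q \land Q \land S   [double negation]
≡ S \lor Q   [simplify]

S \lor Q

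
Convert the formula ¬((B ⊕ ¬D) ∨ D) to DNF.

¬D ∧ B

¬((B ⊕ ¬D) ∨ D)
≡ ¬((B ∧ ¬¬D) ∨ (¬B ∧ ¬D) ∨ D)
≡ ¬(B ∧ ¬¬D) ∧ ¬(¬B ∧ ¬D) ∧ ¬D
≡ (¬B ∨ ¬¬¬D) ∧ ¬(¬B ∧ ¬D) ∧ ¬D
≡ (¬B ∨ ¬D) ∧ ¬(¬B ∧ ¬D) ∧ ¬D
≡ (¬B ∨ ¬D) ∧ (¬¬B ∨ ¬¬D) ∧ ¬D
≡ (¬B ∨ ¬D) ∧ (B ∨ ¬¬D) ∧ ¬D
≡ (¬B ∨ ¬D) ∧ (B ∨ D) ∧ ¬D
≡ (¬B ∧ B ∧ ¬D) ∨ (¬B ∧ D ∧ ¬D) ∨ (¬D ∧ B ∧ ¬D) ∨ (¬D ∧ D ∧ ¬D)
≡ ¬D ∧ B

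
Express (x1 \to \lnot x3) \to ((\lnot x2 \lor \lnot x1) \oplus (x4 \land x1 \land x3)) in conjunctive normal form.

x3 \lor \lnot x2 \lor \lnot x1

(x1 \to \lnot x3) \to ((\lnot x2 \lor \lnot x1) \oplus (x4 \land x1 \land x3))
≡ \lnot (x1 \to \lnot x3) \lor ((\lnot x2 \lor \lnot x1) \oplus (x4 \land x1 \land x3))   (eliminate \to)
≡ \lnot (\lnot x1 \lor \lnot x3) \lor ((\lnot x2 \lor \lnot x1) \oplus (x4 \land x1 \land x3))   (eliminate \to)
≡ \lnot (\lnot x1 \lor \lnot x3) \lor ((\lnot x2 \lor \lnot x1 \lor (x4 \land x1 \land x3)) \land \lnot ((\lnot x2 \lor \lnot x1) \land x4 \land x1 \land x3))   (expand \oplus)
≡ (\lnot \lnot x1 \land \lnot \lnot x3) \lor ((\lnot x2 \lor \lnot x1 \lor (x4 \land x1 \land x3)) \land \lnot ((\lnot x2 \lor \lnot x1) \land x4 \land x1 \land x3))   (De Morgan)
≡ (x1 \land \lnot \lnot x3) \lor ((\lnot x2 \lor \lnot x1 \lor (x4 \land x1 \land x3)) \land \lnot ((\lnot x2 \lor \lnot x1) \land x4 \land x1 \land x3))   (double negation)
≡ (x1 \land x3) \lor ((\lnot x2 \lor \lnot x1 \lor (x4 \land x1 \land x3)) \land \lnot ((\lnot x2 \lor \lnot x1) \land x4 \land x1 \land x3))   (double negation)
≡ (x1 \land x3) \lor ((\lnot x2 \lor \lnot x1 \lor (x4 \land x1 \land x3)) \land (\lnot (\lnot x2 \lor \lnot x1) \lor \lnot x4 \lor \lnot x1 \lor \lnot x3))   (De Morgan)
≡ (x1 \land x3) \lor ((\lnot x2 \lor \lnot x1 \lor (x4 \land x1 \land x3)) \land ((\lnot \lnot x2 \land \lnot \lnot x1) \lor \lnot x4 \lor \lnot x1 \lor \lnot x3))   (De Morgan)
≡ (x1 \land x3) \lor ((\lnot x2 \lor \lnot x1 \lor (x4 \land x1 \land x3)) \land ((x2 \land \lnot \lnot x1) \lor \lnot x4 \lor \lnot x1 \lor \lnot x3))   (double negation)
≡ (x1 \land x3) \lor ((\lnot x2 \lor \lnot x1 \lor (x4 \land x1 \land x3)) \land ((x2 \land x1) \lor \lnot x4 \lor \lnot x1 \lor \lnot x3))   (double negation)
≡ (x1 \lor \lnot x2 \lor \lnot x1 \lor x4) \land (x1 \lor \lnot x2 \lor \lnot x1 \lor x1) \land (x1 \lor \lnot x2 \lor \lnot x1 \lor x3) \land (x1 \lor x2 \lor \lnot x4 \lor \lnot x1 \lor \lnot x3) \land (x1 \lor x1 \lor \lnot x4 \lor \lnot x1 \lor \lnot x3) \land (x3 \lor \lnot x2 \lor \lnot x1 \lor x4) \land (x3 \lor \lnot x2 \lor \lnot x1 \lor x1) \land (x3 \lor \lnot x2 \lor \lnot x1 \lor x3) \land (x3 \lor x2 \lor \lnot x4 \lor \lnot x1 \lor \lnot x3) \land (x3 \lor x1 \lor \lnot x4 \lor \lnot x1 \lor \lnot x3)   (distribute \lor over \land)
≡ x3 \lor \lnot x2 \lor \lnot x1   (simplify)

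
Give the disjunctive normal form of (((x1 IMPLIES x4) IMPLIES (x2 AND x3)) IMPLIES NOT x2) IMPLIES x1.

(x2 AND x3) OR x1

(((x1 IMPLIES x4) IMPLIES (x2 AND x3)) IMPLIES NOT x2) IMPLIES x1
= NOT (((x1 IMPLIES x4) IMPLIES (x2 AND x3)) IMPLIES NOT x2) OR x1
= NOT (NOT ((x1 IMPLIES x4) IMPLIES (x2 AND x3)) OR NOT x2) OR x1
= NOT (NOT (NOT (x1 IMPLIES x4) OR (x2 AND x3)) OR NOT x2) OR x1
= NOT (NOT (NOT (NOT x1 OR x4) OR (x2 AND x3)) OR NOT x2) OR x1
= (NOT NOT (NOT (NOT x1 OR x4) OR (x2 AND x3)) AND NOT NOT x2) OR x1
= ((NOT (NOT x1 OR x4) OR (x2 AND x3)) AND NOT NOT x2) OR x1
= (((NOT NOT x1 AND NOT x4) OR (x2 AND x3)) AND NOT NOT x2) OR x1
= (((x1 AND NOT x4) OR (x2 AND x3)) AND NOT NOT x2) OR x1
= (((x1 AND NOT x4) OR (x2 AND x3)) AND x2) OR x1
= (x1 AND NOT x4 AND x2) OR (x2 AND x3 AND x2) OR x1
= (x2 AND x3) OR x1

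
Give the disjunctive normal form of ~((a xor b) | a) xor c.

(~a & ~b & ~c) | (~a & b & c) | (a & c)

~((a xor b) | a) xor c
⇔ (~((a xor b) | a) & ~c) | (~~((a xor b) | a) & c)   — expand xor
⇔ (~((a & ~b) | (~a & b) | a) & ~c) | (~~((a xor b) | a) & c)   — expand xor
⇔ (~((a & ~b) | (~a & b) | a) & ~c) | (~~((a & ~b) | (~a & b) | a) & c)   — expand xor
⇔ (~(a & ~b) & ~(~a & b) & ~a & ~c) | (~~((a & ~b) | (~a & b) | a) & c)   — De Morgan
⇔ ((~a | ~~b) & ~(~a & b) & ~a & ~c) | (~~((a & ~b) | (~a & b) | a) & c)   — De Morgan
⇔ ((~a | b) & ~(~a & b) & ~a & ~c) | (~~((a & ~b) | (~a & b) | a) & c)   — double negation
⇔ ((~a | b) & (~~a | ~b) & ~a & ~c) | (~~((a & ~b) | (~a & b) | a) & c)   — De Morgan
⇔ ((~a | b) & (a | ~b) & ~a & ~c) | (~~((a & ~b) | (~a & b) | a) & c)   — double negation
⇔ ((~a | b) & (a | ~b) & ~a & ~c) | (((a & ~b) | (~a & b) | a) & c)   — double negation
⇔ (~a & a & ~a & ~c) | (~a & ~b & ~a & ~c) | (b & a & ~a & ~c) | (b & ~b & ~a & ~c) | (a & ~b & c) | (~a & b & c) | (a & c)   — distribute & over |
⇔ (~a & ~b & ~c) | (~a & b & c) | (a & c)   — simplify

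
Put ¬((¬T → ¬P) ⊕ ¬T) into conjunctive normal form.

¬((¬T → ¬P) ⊕ ¬T)
≡ ¬(((¬T → ¬P) ∨ ¬T) ∧ ¬((¬T → ¬P) ∧ ¬T))   — expand ⊕
≡ ¬((¬¬T ∨ ¬P ∨ ¬T) ∧ ¬((¬T → ¬P) ∧ ¬T))   — eliminate →
≡ ¬((¬¬T ∨ ¬P ∨ ¬T) ∧ ¬((¬¬T ∨ ¬P) ∧ ¬T))   — eliminate →
≡ ¬(¬¬T ∨ ¬P ∨ ¬T) ∨ ¬¬((¬¬T ∨ ¬P) ∧ ¬T)   — De Morgan
≡ (¬¬¬T ∧ ¬¬P ∧ ¬¬T) ∨ ¬¬((¬¬T ∨ ¬P) ∧ ¬T)   — De Morgan
≡ (¬T ∧ ¬¬P ∧ ¬¬T) ∨ ¬¬((¬¬T ∨ ¬P) ∧ ¬T)   — double negation
≡ (¬T ∧ P ∧ ¬¬T) ∨ ¬¬((¬¬T ∨ ¬P) ∧ ¬T)   — double negation
≡ (¬T ∧ P ∧ T) ∨ ¬¬((¬¬T ∨ ¬P) ∧ ¬T)   — double negation
≡ (¬T ∧ P ∧ T) ∨ ((¬¬T ∨ ¬P) ∧ ¬T)   — double negation
≡ (¬T ∧ P ∧ T) ∨ ((T ∨ ¬P) ∧ ¬T)   — double negation
≡ (¬T ∨ T ∨ ¬P) ∧ (¬T ∨ ¬T) ∧ (P ∨ T ∨ ¬P) ∧ (P ∨ ¬T) ∧ (T ∨ T ∨ ¬P) ∧ (T ∨ ¬T)   — distribute ∨ over ∧
≡ ¬T ∧ (T ∨ ¬P)   — simplify

¬T ∧ (T ∨ ¬P)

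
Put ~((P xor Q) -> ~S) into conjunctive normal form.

~((P xor Q) -> ~S)
≡ ~(~(P xor Q) | ~S)   [eliminate ->]
≡ ~(~((P | Q) & ~(P & Q)) | ~S)   [expand xor]
≡ ~~((P | Q) & ~(P & Q)) & ~~S   [De Morgan]
≡ (P | Q) & ~(P & Q) & ~~S   [double negation]
≡ (P | Q) & (~P | ~Q) & ~~S   [De Morgan]
≡ (P | Q) & (~P | ~Q) & S   [double negation]

(P | Q) & (~P | ~Q) & S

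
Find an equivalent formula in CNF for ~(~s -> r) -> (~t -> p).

s | r | t | p

~(~s -> r) -> (~t -> p)
≡ ~~(~s -> r) | (~t -> p)   — eliminate ->
≡ ~~(~~s | r) | (~t -> p)   — eliminate ->
≡ ~~(~~s | r) | ~~t | p   — eliminate ->
≡ ~~s | r | ~~t | p   — double negation
≡ s | r | ~~t | p   — double negation
≡ s | r | t | p   — double negation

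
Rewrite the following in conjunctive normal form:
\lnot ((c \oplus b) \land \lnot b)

\lnot ((c \oplus b) \land \lnot b)
= \lnot ((c \lor b) \land \lnot (c \land b) \land \lnot b)   (expand \oplus)
= \lnot (c \lor b) \lor \lnot \lnot (c \land b) \lor \lnot \lnot b   (De Morgan)
= \lnot c \land \lnot b \lor \lnot \lnot (c \land b) \lor \lnot \lnot b   (De Morgan)
= \lnot c \land \lnot b \lor c \land b \lor \lnot \lnot b   (double negation)
= \lnot c \land \lnot b \lor c \land b \lor b   (double negation)
= (\lnot c \lor c \lor b) \land (\lnot c \lor b \lor b) \land (\lnot b \lor c \lor b) \land (\lnot b \lor b \lor b)   (distribute \lor over \land)
= \lnot c \lor b   (simplify)

\lnot c \lor b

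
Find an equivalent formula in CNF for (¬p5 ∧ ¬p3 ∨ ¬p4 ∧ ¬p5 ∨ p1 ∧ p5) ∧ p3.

(¬p5 ∨ p1) ∧ (¬p3 ∨ ¬p4 ∨ p1) ∧ (¬p3 ∨ ¬p4 ∨ p5) ∧ p3

(¬p5 ∧ ¬p3 ∨ ¬p4 ∧ ¬p5 ∨ p1 ∧ p5) ∧ p3
≡ (¬p5 ∨ ¬p4 ∨ p1) ∧ (¬p5 ∨ ¬p4 ∨ p5) ∧ (¬p5 ∨ ¬p5 ∨ p1) ∧ (¬p5 ∨ ¬p5 ∨ p5) ∧ (¬p3 ∨ ¬p4 ∨ p1) ∧ (¬p3 ∨ ¬p4 ∨ p5) ∧ (¬p3 ∨ ¬p5 ∨ p1) ∧ (¬p3 ∨ ¬p5 ∨ p5) ∧ p3
≡ (¬p5 ∨ p1) ∧ (¬p3 ∨ ¬p4 ∨ p1) ∧ (¬p3 ∨ ¬p4 ∨ p5) ∧ p3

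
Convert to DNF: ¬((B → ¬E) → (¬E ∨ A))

¬((B → ¬E) → (¬E ∨ A))
≡ ¬(¬(B → ¬E) ∨ ¬E ∨ A)   [eliminate →]
≡ ¬(¬(¬B ∨ ¬E) ∨ ¬E ∨ A)   [eliminate →]
≡ ¬¬(¬B ∨ ¬E) ∧ ¬¬E ∧ ¬A   [De Morgan]
≡ (¬B ∨ ¬E) ∧ ¬¬E ∧ ¬A   [double negation]
≡ (¬B ∨ ¬E) ∧ E ∧ ¬A   [double negation]
≡ (¬B ∧ E ∧ ¬A) ∨ (¬E ∧ E ∧ ¬A)   [distribute ∧ over ∨]
≡ ¬B ∧ E ∧ ¬A   [simplify]

¬B ∧ E ∧ ¬A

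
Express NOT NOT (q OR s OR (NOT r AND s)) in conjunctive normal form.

q OR s

NOT NOT (q OR s OR (NOT r AND s))
= q OR s OR (NOT r AND s)   [double negation]
= (q OR s OR NOT r) AND (q OR s OR s)   [distribute OR over AND]
= q OR s   [simplify]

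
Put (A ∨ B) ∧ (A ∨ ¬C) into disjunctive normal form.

A ∨ (B ∧ ¬C)

(A ∨ B) ∧ (A ∨ ¬C)
≡ (A ∧ A) ∨ (A ∧ ¬C) ∨ (B ∧ A) ∨ (B ∧ ¬C)   [distribute ∧ over ∨]
≡ A ∨ (B ∧ ¬C)   [simplify]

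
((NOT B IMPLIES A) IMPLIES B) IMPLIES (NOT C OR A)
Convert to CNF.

((NOT B IMPLIES A) IMPLIES B) IMPLIES (NOT C OR A)
≡ NOT ((NOT B IMPLIES A) IMPLIES B) OR NOT C OR A   [eliminate IMPLIES]
≡ NOT (NOT (NOT B IMPLIES A) OR B) OR NOT C OR A   [eliminate IMPLIES]
≡ NOT (NOT (NOT NOT B OR A) OR B) OR NOT C OR A   [eliminate IMPLIES]
≡ (NOT NOT (NOT NOT B OR A) AND NOT B) OR NOT C OR A   [De Morgan]
≡ ((NOT NOT B OR A) AND NOT B) OR NOT C OR A   [double negation]
≡ ((B OR A) AND NOT B) OR NOT C OR A   [double negation]
≡ (B OR A OR NOT C OR A) AND (NOT B OR NOT C OR A)   [distribute OR over AND]
≡ (B OR A OR NOT C) AND (NOT B OR NOT C OR A)   [simplify]

(B OR A OR NOT C) AND (NOT B OR NOT C OR A)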